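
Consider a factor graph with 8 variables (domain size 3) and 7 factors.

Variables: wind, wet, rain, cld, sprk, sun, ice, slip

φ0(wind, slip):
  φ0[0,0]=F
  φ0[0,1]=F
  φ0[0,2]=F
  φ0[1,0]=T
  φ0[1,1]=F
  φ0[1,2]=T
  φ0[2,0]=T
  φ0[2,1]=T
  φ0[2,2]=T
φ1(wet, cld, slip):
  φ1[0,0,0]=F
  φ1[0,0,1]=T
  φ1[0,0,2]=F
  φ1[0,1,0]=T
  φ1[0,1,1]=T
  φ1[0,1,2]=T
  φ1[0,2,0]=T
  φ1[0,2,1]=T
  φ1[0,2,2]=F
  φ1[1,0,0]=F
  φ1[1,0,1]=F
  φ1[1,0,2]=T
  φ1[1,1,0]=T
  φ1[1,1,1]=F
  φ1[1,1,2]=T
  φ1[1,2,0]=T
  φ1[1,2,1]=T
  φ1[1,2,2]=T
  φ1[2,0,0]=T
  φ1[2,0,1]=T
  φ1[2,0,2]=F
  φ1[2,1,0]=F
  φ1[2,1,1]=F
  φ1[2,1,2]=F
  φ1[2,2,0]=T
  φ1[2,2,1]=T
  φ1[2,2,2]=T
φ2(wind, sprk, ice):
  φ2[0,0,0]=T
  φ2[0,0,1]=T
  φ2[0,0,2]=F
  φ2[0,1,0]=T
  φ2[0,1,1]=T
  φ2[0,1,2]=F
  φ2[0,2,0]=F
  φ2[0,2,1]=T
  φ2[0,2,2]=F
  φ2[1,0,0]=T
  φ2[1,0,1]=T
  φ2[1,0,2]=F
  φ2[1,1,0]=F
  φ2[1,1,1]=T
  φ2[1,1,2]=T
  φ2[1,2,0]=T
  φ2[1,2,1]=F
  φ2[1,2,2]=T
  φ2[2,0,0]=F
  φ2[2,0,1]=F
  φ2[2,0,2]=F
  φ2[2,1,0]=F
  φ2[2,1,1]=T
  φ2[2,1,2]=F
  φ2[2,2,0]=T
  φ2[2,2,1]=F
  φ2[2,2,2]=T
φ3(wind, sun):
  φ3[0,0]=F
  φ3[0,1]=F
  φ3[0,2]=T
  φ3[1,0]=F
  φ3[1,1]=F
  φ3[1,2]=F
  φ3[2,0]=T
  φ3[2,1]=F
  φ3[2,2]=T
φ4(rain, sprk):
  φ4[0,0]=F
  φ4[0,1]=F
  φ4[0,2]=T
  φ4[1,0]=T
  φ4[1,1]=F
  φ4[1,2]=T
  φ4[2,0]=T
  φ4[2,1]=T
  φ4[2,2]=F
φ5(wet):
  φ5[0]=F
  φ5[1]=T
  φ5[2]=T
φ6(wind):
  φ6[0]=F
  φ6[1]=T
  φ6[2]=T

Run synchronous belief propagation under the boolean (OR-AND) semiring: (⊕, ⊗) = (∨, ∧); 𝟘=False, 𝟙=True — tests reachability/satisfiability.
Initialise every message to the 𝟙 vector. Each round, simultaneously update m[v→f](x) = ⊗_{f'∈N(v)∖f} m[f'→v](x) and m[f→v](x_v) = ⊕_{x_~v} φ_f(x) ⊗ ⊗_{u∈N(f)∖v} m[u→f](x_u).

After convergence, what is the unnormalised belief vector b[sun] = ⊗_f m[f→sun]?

init: all messages = 𝟙 over 3 values
r1 m[φ0→wind] = [F, T, T]
r1 m[φ0→slip] = [T, T, T]
r1 m[φ1→wet] = [T, T, T]
r1 m[φ1→cld] = [T, T, T]
r1 m[φ1→slip] = [T, T, T]
r1 m[φ2→wind] = [T, T, T]
r1 m[φ2→sprk] = [T, T, T]
r1 m[φ2→ice] = [T, T, T]
r1 m[φ3→wind] = [T, F, T]
r1 m[φ3→sun] = [T, F, T]
r1 m[φ4→rain] = [T, T, T]
r1 m[φ4→sprk] = [T, T, T]
r1 m[φ5→wet] = [F, T, T]
r1 m[φ6→wind] = [F, T, T]
r1 m[wind→φ0] = [T, T, T]
r1 m[wind→φ2] = [T, T, T]
r1 m[wind→φ3] = [T, T, T]
r1 m[wind→φ6] = [T, T, T]
r1 m[wet→φ1] = [T, T, T]
r1 m[wet→φ5] = [T, T, T]
r1 m[rain→φ4] = [T, T, T]
r1 m[cld→φ1] = [T, T, T]
r1 m[sprk→φ2] = [T, T, T]
r1 m[sprk→φ4] = [T, T, T]
r1 m[sun→φ3] = [T, T, T]
r1 m[ice→φ2] = [T, T, T]
r1 m[slip→φ0] = [T, T, T]
r1 m[slip→φ1] = [T, T, T]
r2 m[φ0→wind] = [F, T, T]
r2 m[φ0→slip] = [T, T, T]
r2 m[φ1→wet] = [T, T, T]
r2 m[φ1→cld] = [T, T, T]
r2 m[φ1→slip] = [T, T, T]
r2 m[φ2→wind] = [T, T, T]
r2 m[φ2→sprk] = [T, T, T]
r2 m[φ2→ice] = [T, T, T]
r2 m[φ3→wind] = [T, F, T]
r2 m[φ3→sun] = [T, F, T]
r2 m[φ4→rain] = [T, T, T]
r2 m[φ4→sprk] = [T, T, T]
r2 m[φ5→wet] = [F, T, T]
r2 m[φ6→wind] = [F, T, T]
r2 m[wind→φ0] = [F, F, T]
r2 m[wind→φ2] = [F, F, T]
r2 m[wind→φ3] = [F, T, T]
r2 m[wind→φ6] = [F, F, T]
r2 m[wet→φ1] = [F, T, T]
r2 m[wet→φ5] = [T, T, T]
r2 m[rain→φ4] = [T, T, T]
r2 m[cld→φ1] = [T, T, T]
r2 m[sprk→φ2] = [T, T, T]
r2 m[sprk→φ4] = [T, T, T]
r2 m[sun→φ3] = [T, T, T]
r2 m[ice→φ2] = [T, T, T]
r2 m[slip→φ0] = [T, T, T]
r2 m[slip→φ1] = [T, T, T]
r3 m[φ0→wind] = [F, T, T]
r3 m[φ0→slip] = [T, T, T]
r3 m[φ1→wet] = [T, T, T]
r3 m[φ1→cld] = [T, T, T]
r3 m[φ1→slip] = [T, T, T]
r3 m[φ2→wind] = [T, T, T]
r3 m[φ2→sprk] = [F, T, T]
r3 m[φ2→ice] = [T, T, T]
r3 m[φ3→wind] = [T, F, T]
r3 m[φ3→sun] = [T, F, T]
r3 m[φ4→rain] = [T, T, T]
r3 m[φ4→sprk] = [T, T, T]
r3 m[φ5→wet] = [F, T, T]
r3 m[φ6→wind] = [F, T, T]
r3 m[wind→φ0] = [F, F, T]
r3 m[wind→φ2] = [F, F, T]
r3 m[wind→φ3] = [F, T, T]
r3 m[wind→φ6] = [F, F, T]
r3 m[wet→φ1] = [F, T, T]
r3 m[wet→φ5] = [T, T, T]
r3 m[rain→φ4] = [T, T, T]
r3 m[cld→φ1] = [T, T, T]
r3 m[sprk→φ2] = [T, T, T]
r3 m[sprk→φ4] = [T, T, T]
r3 m[sun→φ3] = [T, T, T]
r3 m[ice→φ2] = [T, T, T]
r3 m[slip→φ0] = [T, T, T]
r3 m[slip→φ1] = [T, T, T]
r4 m[φ0→wind] = [F, T, T]
r4 m[φ0→slip] = [T, T, T]
r4 m[φ1→wet] = [T, T, T]
r4 m[φ1→cld] = [T, T, T]
r4 m[φ1→slip] = [T, T, T]
r4 m[φ2→wind] = [T, T, T]
r4 m[φ2→sprk] = [F, T, T]
r4 m[φ2→ice] = [T, T, T]
r4 m[φ3→wind] = [T, F, T]
r4 m[φ3→sun] = [T, F, T]
r4 m[φ4→rain] = [T, T, T]
r4 m[φ4→sprk] = [T, T, T]
r4 m[φ5→wet] = [F, T, T]
r4 m[φ6→wind] = [F, T, T]
r4 m[wind→φ0] = [F, F, T]
r4 m[wind→φ2] = [F, F, T]
r4 m[wind→φ3] = [F, T, T]
r4 m[wind→φ6] = [F, F, T]
r4 m[wet→φ1] = [F, T, T]
r4 m[wet→φ5] = [T, T, T]
r4 m[rain→φ4] = [T, T, T]
r4 m[cld→φ1] = [T, T, T]
r4 m[sprk→φ2] = [T, T, T]
r4 m[sprk→φ4] = [F, T, T]
r4 m[sun→φ3] = [T, T, T]
r4 m[ice→φ2] = [T, T, T]
r4 m[slip→φ0] = [T, T, T]
r4 m[slip→φ1] = [T, T, T]
r5 m[φ0→wind] = [F, T, T]
r5 m[φ0→slip] = [T, T, T]
r5 m[φ1→wet] = [T, T, T]
r5 m[φ1→cld] = [T, T, T]
r5 m[φ1→slip] = [T, T, T]
r5 m[φ2→wind] = [T, T, T]
r5 m[φ2→sprk] = [F, T, T]
r5 m[φ2→ice] = [T, T, T]
r5 m[φ3→wind] = [T, F, T]
r5 m[φ3→sun] = [T, F, T]
r5 m[φ4→rain] = [T, T, T]
r5 m[φ4→sprk] = [T, T, T]
r5 m[φ5→wet] = [F, T, T]
r5 m[φ6→wind] = [F, T, T]
r5 m[wind→φ0] = [F, F, T]
r5 m[wind→φ2] = [F, F, T]
r5 m[wind→φ3] = [F, T, T]
r5 m[wind→φ6] = [F, F, T]
r5 m[wet→φ1] = [F, T, T]
r5 m[wet→φ5] = [T, T, T]
r5 m[rain→φ4] = [T, T, T]
r5 m[cld→φ1] = [T, T, T]
r5 m[sprk→φ2] = [T, T, T]
r5 m[sprk→φ4] = [F, T, T]
r5 m[sun→φ3] = [T, T, T]
r5 m[ice→φ2] = [T, T, T]
r5 m[slip→φ0] = [T, T, T]
r5 m[slip→φ1] = [T, T, T]
fixed point reached at round 5
b[sun] = ⊗ incoming = [T, F, T]

b[sun] = [T, F, T]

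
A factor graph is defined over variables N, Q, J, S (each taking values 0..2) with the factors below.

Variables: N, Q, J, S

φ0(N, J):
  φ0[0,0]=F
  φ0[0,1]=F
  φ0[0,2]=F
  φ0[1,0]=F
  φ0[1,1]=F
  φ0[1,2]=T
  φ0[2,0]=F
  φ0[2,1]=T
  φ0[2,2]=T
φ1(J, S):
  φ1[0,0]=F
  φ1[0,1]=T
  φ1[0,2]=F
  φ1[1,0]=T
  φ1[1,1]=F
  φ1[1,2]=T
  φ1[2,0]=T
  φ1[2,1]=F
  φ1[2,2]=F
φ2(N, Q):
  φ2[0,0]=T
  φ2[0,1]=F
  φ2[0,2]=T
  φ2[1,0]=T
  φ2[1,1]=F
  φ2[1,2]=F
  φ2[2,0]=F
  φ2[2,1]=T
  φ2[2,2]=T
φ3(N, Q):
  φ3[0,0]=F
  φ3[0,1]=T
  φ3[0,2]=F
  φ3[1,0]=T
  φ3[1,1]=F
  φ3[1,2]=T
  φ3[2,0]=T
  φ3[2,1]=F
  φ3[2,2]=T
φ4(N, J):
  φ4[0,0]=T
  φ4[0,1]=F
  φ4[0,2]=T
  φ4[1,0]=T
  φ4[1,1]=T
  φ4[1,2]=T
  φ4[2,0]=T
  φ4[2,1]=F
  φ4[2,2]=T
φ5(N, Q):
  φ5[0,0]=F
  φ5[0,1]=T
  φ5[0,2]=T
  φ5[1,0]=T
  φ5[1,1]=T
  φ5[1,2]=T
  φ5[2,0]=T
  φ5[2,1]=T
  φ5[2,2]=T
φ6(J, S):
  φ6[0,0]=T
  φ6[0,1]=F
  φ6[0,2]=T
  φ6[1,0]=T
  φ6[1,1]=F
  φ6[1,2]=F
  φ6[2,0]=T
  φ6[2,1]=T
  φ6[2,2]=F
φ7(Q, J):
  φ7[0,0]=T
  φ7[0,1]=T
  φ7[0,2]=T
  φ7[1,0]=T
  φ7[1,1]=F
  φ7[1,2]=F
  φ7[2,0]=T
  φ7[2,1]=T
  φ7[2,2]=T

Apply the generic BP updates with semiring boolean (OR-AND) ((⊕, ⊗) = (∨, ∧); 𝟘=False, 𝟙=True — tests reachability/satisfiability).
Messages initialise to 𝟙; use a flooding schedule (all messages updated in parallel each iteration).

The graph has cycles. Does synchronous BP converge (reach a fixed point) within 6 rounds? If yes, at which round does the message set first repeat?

init: all messages = 𝟙 over 3 values
r1 m[φ0→N] = [F, T, T]
r1 m[φ0→J] = [F, T, T]
r1 m[φ1→J] = [T, T, T]
r1 m[φ1→S] = [T, T, T]
r1 m[φ2→N] = [T, T, T]
r1 m[φ2→Q] = [T, T, T]
r1 m[φ3→N] = [T, T, T]
r1 m[φ3→Q] = [T, T, T]
r1 m[φ4→N] = [T, T, T]
r1 m[φ4→J] = [T, T, T]
r1 m[φ5→N] = [T, T, T]
r1 m[φ5→Q] = [T, T, T]
r1 m[φ6→J] = [T, T, T]
r1 m[φ6→S] = [T, T, T]
r1 m[φ7→Q] = [T, T, T]
r1 m[φ7→J] = [T, T, T]
r1 m[N→φ0] = [T, T, T]
r1 m[N→φ2] = [T, T, T]
r1 m[N→φ3] = [T, T, T]
r1 m[N→φ4] = [T, T, T]
r1 m[N→φ5] = [T, T, T]
r1 m[Q→φ2] = [T, T, T]
r1 m[Q→φ3] = [T, T, T]
r1 m[Q→φ5] = [T, T, T]
r1 m[Q→φ7] = [T, T, T]
r1 m[J→φ0] = [T, T, T]
r1 m[J→φ1] = [T, T, T]
r1 m[J→φ4] = [T, T, T]
r1 m[J→φ6] = [T, T, T]
r1 m[J→φ7] = [T, T, T]
r1 m[S→φ1] = [T, T, T]
r1 m[S→φ6] = [T, T, T]
r2 m[φ0→N] = [F, T, T]
r2 m[φ0→J] = [F, T, T]
r2 m[φ1→J] = [T, T, T]
r2 m[φ1→S] = [T, T, T]
r2 m[φ2→N] = [T, T, T]
r2 m[φ2→Q] = [T, T, T]
r2 m[φ3→N] = [T, T, T]
r2 m[φ3→Q] = [T, T, T]
r2 m[φ4→N] = [T, T, T]
r2 m[φ4→J] = [T, T, T]
r2 m[φ5→N] = [T, T, T]
r2 m[φ5→Q] = [T, T, T]
r2 m[φ6→J] = [T, T, T]
r2 m[φ6→S] = [T, T, T]
r2 m[φ7→Q] = [T, T, T]
r2 m[φ7→J] = [T, T, T]
r2 m[N→φ0] = [T, T, T]
r2 m[N→φ2] = [F, T, T]
r2 m[N→φ3] = [F, T, T]
r2 m[N→φ4] = [F, T, T]
r2 m[N→φ5] = [F, T, T]
r2 m[Q→φ2] = [T, T, T]
r2 m[Q→φ3] = [T, T, T]
r2 m[Q→φ5] = [T, T, T]
r2 m[Q→φ7] = [T, T, T]
r2 m[J→φ0] = [T, T, T]
r2 m[J→φ1] = [F, T, T]
r2 m[J→φ4] = [F, T, T]
r2 m[J→φ6] = [F, T, T]
r2 m[J→φ7] = [F, T, T]
r2 m[S→φ1] = [T, T, T]
r2 m[S→φ6] = [T, T, T]
r3 m[φ0→N] = [F, T, T]
r3 m[φ0→J] = [F, T, T]
r3 m[φ1→J] = [T, T, T]
r3 m[φ1→S] = [T, F, T]
r3 m[φ2→N] = [T, T, T]
r3 m[φ2→Q] = [T, T, T]
r3 m[φ3→N] = [T, T, T]
r3 m[φ3→Q] = [T, F, T]
r3 m[φ4→N] = [T, T, T]
r3 m[φ4→J] = [T, T, T]
r3 m[φ5→N] = [T, T, T]
r3 m[φ5→Q] = [T, T, T]
r3 m[φ6→J] = [T, T, T]
r3 m[φ6→S] = [T, T, F]
r3 m[φ7→Q] = [T, F, T]
r3 m[φ7→J] = [T, T, T]
r3 m[N→φ0] = [T, T, T]
r3 m[N→φ2] = [F, T, T]
r3 m[N→φ3] = [F, T, T]
r3 m[N→φ4] = [F, T, T]
r3 m[N→φ5] = [F, T, T]
r3 m[Q→φ2] = [T, T, T]
r3 m[Q→φ3] = [T, T, T]
r3 m[Q→φ5] = [T, T, T]
r3 m[Q→φ7] = [T, T, T]
r3 m[J→φ0] = [T, T, T]
r3 m[J→φ1] = [F, T, T]
r3 m[J→φ4] = [F, T, T]
r3 m[J→φ6] = [F, T, T]
r3 m[J→φ7] = [F, T, T]
r3 m[S→φ1] = [T, T, T]
r3 m[S→φ6] = [T, T, T]
r4 m[φ0→N] = [F, T, T]
r4 m[φ0→J] = [F, T, T]
r4 m[φ1→J] = [T, T, T]
r4 m[φ1→S] = [T, F, T]
r4 m[φ2→N] = [T, T, T]
r4 m[φ2→Q] = [T, T, T]
r4 m[φ3→N] = [T, T, T]
r4 m[φ3→Q] = [T, F, T]
r4 m[φ4→N] = [T, T, T]
r4 m[φ4→J] = [T, T, T]
r4 m[φ5→N] = [T, T, T]
r4 m[φ5→Q] = [T, T, T]
r4 m[φ6→J] = [T, T, T]
r4 m[φ6→S] = [T, T, F]
r4 m[φ7→Q] = [T, F, T]
r4 m[φ7→J] = [T, T, T]
r4 m[N→φ0] = [T, T, T]
r4 m[N→φ2] = [F, T, T]
r4 m[N→φ3] = [F, T, T]
r4 m[N→φ4] = [F, T, T]
r4 m[N→φ5] = [F, T, T]
r4 m[Q→φ2] = [T, F, T]
r4 m[Q→φ3] = [T, F, T]
r4 m[Q→φ5] = [T, F, T]
r4 m[Q→φ7] = [T, F, T]
r4 m[J→φ0] = [T, T, T]
r4 m[J→φ1] = [F, T, T]
r4 m[J→φ4] = [F, T, T]
r4 m[J→φ6] = [F, T, T]
r4 m[J→φ7] = [F, T, T]
r4 m[S→φ1] = [T, T, F]
r4 m[S→φ6] = [T, F, T]
r5 m[φ0→N] = [F, T, T]
r5 m[φ0→J] = [F, T, T]
r5 m[φ1→J] = [T, T, T]
r5 m[φ1→S] = [T, F, T]
r5 m[φ2→N] = [T, T, T]
r5 m[φ2→Q] = [T, T, T]
r5 m[φ3→N] = [F, T, T]
r5 m[φ3→Q] = [T, F, T]
r5 m[φ4→N] = [T, T, T]
r5 m[φ4→J] = [T, T, T]
r5 m[φ5→N] = [T, T, T]
r5 m[φ5→Q] = [T, T, T]
r5 m[φ6→J] = [T, T, T]
r5 m[φ6→S] = [T, T, F]
r5 m[φ7→Q] = [T, F, T]
r5 m[φ7→J] = [T, T, T]
r5 m[N→φ0] = [T, T, T]
r5 m[N→φ2] = [F, T, T]
r5 m[N→φ3] = [F, T, T]
r5 m[N→φ4] = [F, T, T]
r5 m[N→φ5] = [F, T, T]
r5 m[Q→φ2] = [T, F, T]
r5 m[Q→φ3] = [T, F, T]
r5 m[Q→φ5] = [T, F, T]
r5 m[Q→φ7] = [T, F, T]
r5 m[J→φ0] = [T, T, T]
r5 m[J→φ1] = [F, T, T]
r5 m[J→φ4] = [F, T, T]
r5 m[J→φ6] = [F, T, T]
r5 m[J→φ7] = [F, T, T]
r5 m[S→φ1] = [T, T, F]
r5 m[S→φ6] = [T, F, T]
r6 m[φ0→N] = [F, T, T]
r6 m[φ0→J] = [F, T, T]
r6 m[φ1→J] = [T, T, T]
r6 m[φ1→S] = [T, F, T]
r6 m[φ2→N] = [T, T, T]
r6 m[φ2→Q] = [T, T, T]
r6 m[φ3→N] = [F, T, T]
r6 m[φ3→Q] = [T, F, T]
r6 m[φ4→N] = [T, T, T]
r6 m[φ4→J] = [T, T, T]
r6 m[φ5→N] = [T, T, T]
r6 m[φ5→Q] = [T, T, T]
r6 m[φ6→J] = [T, T, T]
r6 m[φ6→S] = [T, T, F]
r6 m[φ7→Q] = [T, F, T]
r6 m[φ7→J] = [T, T, T]
r6 m[N→φ0] = [F, T, T]
r6 m[N→φ2] = [F, T, T]
r6 m[N→φ3] = [F, T, T]
r6 m[N→φ4] = [F, T, T]
r6 m[N→φ5] = [F, T, T]
r6 m[Q→φ2] = [T, F, T]
r6 m[Q→φ3] = [T, F, T]
r6 m[Q→φ5] = [T, F, T]
r6 m[Q→φ7] = [T, F, T]
r6 m[J→φ0] = [T, T, T]
r6 m[J→φ1] = [F, T, T]
r6 m[J→φ4] = [F, T, T]
r6 m[J→φ6] = [F, T, T]
r6 m[J→φ7] = [F, T, T]
r6 m[S→φ1] = [T, T, F]
r6 m[S→φ6] = [T, F, T]
no fixed point within 6 rounds

NOT CONVERGED within 6 rounds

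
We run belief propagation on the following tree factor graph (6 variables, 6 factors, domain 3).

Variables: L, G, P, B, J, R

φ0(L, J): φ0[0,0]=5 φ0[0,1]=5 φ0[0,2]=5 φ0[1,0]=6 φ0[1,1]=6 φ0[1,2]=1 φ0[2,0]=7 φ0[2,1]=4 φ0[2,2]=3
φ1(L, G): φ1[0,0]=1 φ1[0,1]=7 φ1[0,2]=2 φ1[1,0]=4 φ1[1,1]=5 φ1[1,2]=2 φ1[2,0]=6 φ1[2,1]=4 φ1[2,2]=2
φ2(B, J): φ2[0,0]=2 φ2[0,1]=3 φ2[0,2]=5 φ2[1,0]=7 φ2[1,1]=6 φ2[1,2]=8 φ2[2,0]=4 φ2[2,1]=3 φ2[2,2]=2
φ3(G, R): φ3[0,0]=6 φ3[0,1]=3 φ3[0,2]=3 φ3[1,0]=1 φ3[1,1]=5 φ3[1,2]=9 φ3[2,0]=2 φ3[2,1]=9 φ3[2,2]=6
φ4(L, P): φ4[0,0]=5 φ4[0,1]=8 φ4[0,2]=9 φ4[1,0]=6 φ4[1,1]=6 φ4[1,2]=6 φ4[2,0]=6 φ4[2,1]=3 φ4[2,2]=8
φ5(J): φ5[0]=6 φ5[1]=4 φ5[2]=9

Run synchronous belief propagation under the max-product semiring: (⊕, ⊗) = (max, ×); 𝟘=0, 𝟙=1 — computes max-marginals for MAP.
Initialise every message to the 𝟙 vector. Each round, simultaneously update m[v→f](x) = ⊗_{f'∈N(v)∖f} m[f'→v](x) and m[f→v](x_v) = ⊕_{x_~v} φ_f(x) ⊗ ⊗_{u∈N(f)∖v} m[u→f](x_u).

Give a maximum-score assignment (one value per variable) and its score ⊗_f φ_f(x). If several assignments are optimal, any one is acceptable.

init: all messages = 𝟙 over 3 values
r1 m[φ0→L] = [5, 6, 7]
r1 m[φ0→J] = [7, 6, 5]
r1 m[φ1→L] = [7, 5, 6]
r1 m[φ1→G] = [6, 7, 2]
r1 m[φ2→B] = [5, 8, 4]
r1 m[φ2→J] = [7, 6, 8]
r1 m[φ3→G] = [6, 9, 9]
r1 m[φ3→R] = [6, 9, 9]
r1 m[φ4→L] = [9, 6, 8]
r1 m[φ4→P] = [6, 8, 9]
r1 m[φ5→J] = [6, 4, 9]
r1 m[L→φ0] = [1, 1, 1]
r1 m[L→φ1] = [1, 1, 1]
r1 m[L→φ4] = [1, 1, 1]
r1 m[G→φ1] = [1, 1, 1]
r1 m[G→φ3] = [1, 1, 1]
r1 m[P→φ4] = [1, 1, 1]
r1 m[B→φ2] = [1, 1, 1]
r1 m[J→φ0] = [1, 1, 1]
r1 m[J→φ2] = [1, 1, 1]
r1 m[J→φ5] = [1, 1, 1]
r1 m[R→φ3] = [1, 1, 1]
r2 m[φ0→L] = [5, 6, 7]
r2 m[φ0→J] = [7, 6, 5]
r2 m[φ1→L] = [7, 5, 6]
r2 m[φ1→G] = [6, 7, 2]
r2 m[φ2→B] = [5, 8, 4]
r2 m[φ2→J] = [7, 6, 8]
r2 m[φ3→G] = [6, 9, 9]
r2 m[φ3→R] = [6, 9, 9]
r2 m[φ4→L] = [9, 6, 8]
r2 m[φ4→P] = [6, 8, 9]
r2 m[φ5→J] = [6, 4, 9]
r2 m[L→φ0] = [63, 30, 48]
r2 m[L→φ1] = [45, 36, 56]
r2 m[L→φ4] = [35, 30, 42]
r2 m[G→φ1] = [6, 9, 9]
r2 m[G→φ3] = [6, 7, 2]
r2 m[P→φ4] = [1, 1, 1]
r2 m[B→φ2] = [1, 1, 1]
r2 m[J→φ0] = [42, 24, 72]
r2 m[J→φ2] = [42, 24, 45]
r2 m[J→φ5] = [49, 36, 40]
r2 m[R→φ3] = [1, 1, 1]
r3 m[φ0→L] = [360, 252, 294]
r3 m[φ0→J] = [336, 315, 315]
r3 m[φ1→L] = [63, 45, 36]
r3 m[φ1→G] = [336, 315, 112]
r3 m[φ2→B] = [225, 360, 168]
r3 m[φ2→J] = [7, 6, 8]
r3 m[φ3→G] = [6, 9, 9]
r3 m[φ3→R] = [36, 35, 63]
r3 m[φ4→L] = [9, 6, 8]
r3 m[φ4→P] = [252, 280, 336]
r3 m[φ5→J] = [6, 4, 9]
r3 m[L→φ0] = [63, 30, 48]
r3 m[L→φ1] = [45, 36, 56]
r3 m[L→φ4] = [35, 30, 42]
r3 m[G→φ1] = [6, 9, 9]
r3 m[G→φ3] = [6, 7, 2]
r3 m[P→φ4] = [1, 1, 1]
r3 m[B→φ2] = [1, 1, 1]
r3 m[J→φ0] = [42, 24, 72]
r3 m[J→φ2] = [42, 24, 45]
r3 m[J→φ5] = [49, 36, 40]
r3 m[R→φ3] = [1, 1, 1]
r4 m[φ0→L] = [360, 252, 294]
r4 m[φ0→J] = [336, 315, 315]
r4 m[φ1→L] = [63, 45, 36]
r4 m[φ1→G] = [336, 315, 112]
r4 m[φ2→B] = [225, 360, 168]
r4 m[φ2→J] = [7, 6, 8]
r4 m[φ3→G] = [6, 9, 9]
r4 m[φ3→R] = [36, 35, 63]
r4 m[φ4→L] = [9, 6, 8]
r4 m[φ4→P] = [252, 280, 336]
r4 m[φ5→J] = [6, 4, 9]
r4 m[L→φ0] = [567, 270, 288]
r4 m[L→φ1] = [3240, 1512, 2352]
r4 m[L→φ4] = [22680, 11340, 10584]
r4 m[G→φ1] = [6, 9, 9]
r4 m[G→φ3] = [336, 315, 112]
r4 m[P→φ4] = [1, 1, 1]
r4 m[B→φ2] = [1, 1, 1]
r4 m[J→φ0] = [42, 24, 72]
r4 m[J→φ2] = [2016, 1260, 2835]
r4 m[J→φ5] = [2352, 1890, 2520]
r4 m[R→φ3] = [1, 1, 1]
r5 m[φ0→L] = [360, 252, 294]
r5 m[φ0→J] = [2835, 2835, 2835]
r5 m[φ1→L] = [63, 45, 36]
r5 m[φ1→G] = [14112, 22680, 6480]
r5 m[φ2→B] = [14175, 22680, 8064]
r5 m[φ2→J] = [7, 6, 8]
r5 m[φ3→G] = [6, 9, 9]
r5 m[φ3→R] = [2016, 1575, 2835]
r5 m[φ4→L] = [9, 6, 8]
r5 m[φ4→P] = [113400, 181440, 204120]
r5 m[φ5→J] = [6, 4, 9]
r5 m[L→φ0] = [567, 270, 288]
r5 m[L→φ1] = [3240, 1512, 2352]
r5 m[L→φ4] = [22680, 11340, 10584]
r5 m[G→φ1] = [6, 9, 9]
r5 m[G→φ3] = [336, 315, 112]
r5 m[P→φ4] = [1, 1, 1]
r5 m[B→φ2] = [1, 1, 1]
r5 m[J→φ0] = [42, 24, 72]
r5 m[J→φ2] = [2016, 1260, 2835]
r5 m[J→φ5] = [2352, 1890, 2520]
r5 m[R→φ3] = [1, 1, 1]
r6 m[φ0→L] = [360, 252, 294]
r6 m[φ0→J] = [2835, 2835, 2835]
r6 m[φ1→L] = [63, 45, 36]
r6 m[φ1→G] = [14112, 22680, 6480]
r6 m[φ2→B] = [14175, 22680, 8064]
r6 m[φ2→J] = [7, 6, 8]
r6 m[φ3→G] = [6, 9, 9]
r6 m[φ3→R] = [2016, 1575, 2835]
r6 m[φ4→L] = [9, 6, 8]
r6 m[φ4→P] = [113400, 181440, 204120]
r6 m[φ5→J] = [6, 4, 9]
r6 m[L→φ0] = [567, 270, 288]
r6 m[L→φ1] = [3240, 1512, 2352]
r6 m[L→φ4] = [22680, 11340, 10584]
r6 m[G→φ1] = [6, 9, 9]
r6 m[G→φ3] = [14112, 22680, 6480]
r6 m[P→φ4] = [1, 1, 1]
r6 m[B→φ2] = [1, 1, 1]
r6 m[J→φ0] = [42, 24, 72]
r6 m[J→φ2] = [17010, 11340, 25515]
r6 m[J→φ5] = [19845, 17010, 22680]
r6 m[R→φ3] = [1, 1, 1]
r7 m[φ0→L] = [360, 252, 294]
r7 m[φ0→J] = [2835, 2835, 2835]
r7 m[φ1→L] = [63, 45, 36]
r7 m[φ1→G] = [14112, 22680, 6480]
r7 m[φ2→B] = [127575, 204120, 68040]
r7 m[φ2→J] = [7, 6, 8]
r7 m[φ3→G] = [6, 9, 9]
r7 m[φ3→R] = [84672, 113400, 204120]
r7 m[φ4→L] = [9, 6, 8]
r7 m[φ4→P] = [113400, 181440, 204120]
r7 m[φ5→J] = [6, 4, 9]
r7 m[L→φ0] = [567, 270, 288]
r7 m[L→φ1] = [3240, 1512, 2352]
r7 m[L→φ4] = [22680, 11340, 10584]
r7 m[G→φ1] = [6, 9, 9]
r7 m[G→φ3] = [14112, 22680, 6480]
r7 m[P→φ4] = [1, 1, 1]
r7 m[B→φ2] = [1, 1, 1]
r7 m[J→φ0] = [42, 24, 72]
r7 m[J→φ2] = [17010, 11340, 25515]
r7 m[J→φ5] = [19845, 17010, 22680]
r7 m[R→φ3] = [1, 1, 1]
r8 m[φ0→L] = [360, 252, 294]
r8 m[φ0→J] = [2835, 2835, 2835]
r8 m[φ1→L] = [63, 45, 36]
r8 m[φ1→G] = [14112, 22680, 6480]
r8 m[φ2→B] = [127575, 204120, 68040]
r8 m[φ2→J] = [7, 6, 8]
r8 m[φ3→G] = [6, 9, 9]
r8 m[φ3→R] = [84672, 113400, 204120]
r8 m[φ4→L] = [9, 6, 8]
r8 m[φ4→P] = [113400, 181440, 204120]
r8 m[φ5→J] = [6, 4, 9]
r8 m[L→φ0] = [567, 270, 288]
r8 m[L→φ1] = [3240, 1512, 2352]
r8 m[L→φ4] = [22680, 11340, 10584]
r8 m[G→φ1] = [6, 9, 9]
r8 m[G→φ3] = [14112, 22680, 6480]
r8 m[P→φ4] = [1, 1, 1]
r8 m[B→φ2] = [1, 1, 1]
r8 m[J→φ0] = [42, 24, 72]
r8 m[J→φ2] = [17010, 11340, 25515]
r8 m[J→φ5] = [19845, 17010, 22680]
r8 m[R→φ3] = [1, 1, 1]
fixed point reached at round 8
traceback from L: (L=0, G=1, P=2, B=1, J=2, R=2), score=204120

assignment: (L=0, G=1, P=2, B=1, J=2, R=2); score = 204120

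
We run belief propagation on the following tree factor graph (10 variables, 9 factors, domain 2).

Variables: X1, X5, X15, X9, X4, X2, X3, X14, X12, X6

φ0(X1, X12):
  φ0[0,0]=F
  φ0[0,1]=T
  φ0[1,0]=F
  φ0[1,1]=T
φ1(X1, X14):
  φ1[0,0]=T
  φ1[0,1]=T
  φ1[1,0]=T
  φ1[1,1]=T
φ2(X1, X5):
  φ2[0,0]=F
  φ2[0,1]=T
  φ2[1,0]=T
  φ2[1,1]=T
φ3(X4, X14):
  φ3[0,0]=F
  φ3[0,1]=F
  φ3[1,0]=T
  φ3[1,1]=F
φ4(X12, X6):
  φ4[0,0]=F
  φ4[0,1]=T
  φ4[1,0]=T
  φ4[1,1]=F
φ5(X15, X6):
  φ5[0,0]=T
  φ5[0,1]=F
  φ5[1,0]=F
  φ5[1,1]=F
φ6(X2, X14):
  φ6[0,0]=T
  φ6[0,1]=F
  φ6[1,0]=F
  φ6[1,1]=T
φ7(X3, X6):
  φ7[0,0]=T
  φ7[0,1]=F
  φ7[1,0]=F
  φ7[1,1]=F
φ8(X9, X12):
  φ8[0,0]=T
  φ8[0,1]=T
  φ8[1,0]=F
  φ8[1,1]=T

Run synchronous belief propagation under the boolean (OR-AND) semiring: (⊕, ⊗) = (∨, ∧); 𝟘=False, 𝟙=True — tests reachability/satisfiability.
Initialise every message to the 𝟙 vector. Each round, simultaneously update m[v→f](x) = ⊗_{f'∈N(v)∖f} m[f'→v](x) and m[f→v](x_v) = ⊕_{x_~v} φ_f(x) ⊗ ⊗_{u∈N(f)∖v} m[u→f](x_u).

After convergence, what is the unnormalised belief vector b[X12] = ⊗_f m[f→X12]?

b[X12] = [F, T]

init: all messages = 𝟙 over 2 values
r1 m[φ0→X1] = [T, T]
r1 m[φ0→X12] = [F, T]
r1 m[φ1→X1] = [T, T]
r1 m[φ1→X14] = [T, T]
r1 m[φ2→X1] = [T, T]
r1 m[φ2→X5] = [T, T]
r1 m[φ3→X4] = [F, T]
r1 m[φ3→X14] = [T, F]
r1 m[φ4→X12] = [T, T]
r1 m[φ4→X6] = [T, T]
r1 m[φ5→X15] = [T, F]
r1 m[φ5→X6] = [T, F]
r1 m[φ6→X2] = [T, T]
r1 m[φ6→X14] = [T, T]
r1 m[φ7→X3] = [T, F]
r1 m[φ7→X6] = [T, F]
r1 m[φ8→X9] = [T, T]
r1 m[φ8→X12] = [T, T]
r1 m[X1→φ0] = [T, T]
r1 m[X1→φ1] = [T, T]
r1 m[X1→φ2] = [T, T]
r1 m[X5→φ2] = [T, T]
r1 m[X15→φ5] = [T, T]
r1 m[X9→φ8] = [T, T]
r1 m[X4→φ3] = [T, T]
r1 m[X2→φ6] = [T, T]
r1 m[X3→φ7] = [T, T]
r1 m[X14→φ1] = [T, T]
r1 m[X14→φ3] = [T, T]
r1 m[X14→φ6] = [T, T]
r1 m[X12→φ0] = [T, T]
r1 m[X12→φ4] = [T, T]
r1 m[X12→φ8] = [T, T]
r1 m[X6→φ4] = [T, T]
r1 m[X6→φ5] = [T, T]
r1 m[X6→φ7] = [T, T]
r2 m[φ0→X1] = [T, T]
r2 m[φ0→X12] = [F, T]
r2 m[φ1→X1] = [T, T]
r2 m[φ1→X14] = [T, T]
r2 m[φ2→X1] = [T, T]
r2 m[φ2→X5] = [T, T]
r2 m[φ3→X4] = [F, T]
r2 m[φ3→X14] = [T, F]
r2 m[φ4→X12] = [T, T]
r2 m[φ4→X6] = [T, T]
r2 m[φ5→X15] = [T, F]
r2 m[φ5→X6] = [T, F]
r2 m[φ6→X2] = [T, T]
r2 m[φ6→X14] = [T, T]
r2 m[φ7→X3] = [T, F]
r2 m[φ7→X6] = [T, F]
r2 m[φ8→X9] = [T, T]
r2 m[φ8→X12] = [T, T]
r2 m[X1→φ0] = [T, T]
r2 m[X1→φ1] = [T, T]
r2 m[X1→φ2] = [T, T]
r2 m[X5→φ2] = [T, T]
r2 m[X15→φ5] = [T, T]
r2 m[X9→φ8] = [T, T]
r2 m[X4→φ3] = [T, T]
r2 m[X2→φ6] = [T, T]
r2 m[X3→φ7] = [T, T]
r2 m[X14→φ1] = [T, F]
r2 m[X14→φ3] = [T, T]
r2 m[X14→φ6] = [T, F]
r2 m[X12→φ0] = [T, T]
r2 m[X12→φ4] = [F, T]
r2 m[X12→φ8] = [F, T]
r2 m[X6→φ4] = [T, F]
r2 m[X6→φ5] = [T, F]
r2 m[X6→φ7] = [T, F]
r3 m[φ0→X1] = [T, T]
r3 m[φ0→X12] = [F, T]
r3 m[φ1→X1] = [T, T]
r3 m[φ1→X14] = [T, T]
r3 m[φ2→X1] = [T, T]
r3 m[φ2→X5] = [T, T]
r3 m[φ3→X4] = [F, T]
r3 m[φ3→X14] = [T, F]
r3 m[φ4→X12] = [F, T]
r3 m[φ4→X6] = [T, F]
r3 m[φ5→X15] = [T, F]
r3 m[φ5→X6] = [T, F]
r3 m[φ6→X2] = [T, F]
r3 m[φ6→X14] = [T, T]
r3 m[φ7→X3] = [T, F]
r3 m[φ7→X6] = [T, F]
r3 m[φ8→X9] = [T, T]
r3 m[φ8→X12] = [T, T]
r3 m[X1→φ0] = [T, T]
r3 m[X1→φ1] = [T, T]
r3 m[X1→φ2] = [T, T]
r3 m[X5→φ2] = [T, T]
r3 m[X15→φ5] = [T, T]
r3 m[X9→φ8] = [T, T]
r3 m[X4→φ3] = [T, T]
r3 m[X2→φ6] = [T, T]
r3 m[X3→φ7] = [T, T]
r3 m[X14→φ1] = [T, F]
r3 m[X14→φ3] = [T, T]
r3 m[X14→φ6] = [T, F]
r3 m[X12→φ0] = [T, T]
r3 m[X12→φ4] = [F, T]
r3 m[X12→φ8] = [F, T]
r3 m[X6→φ4] = [T, F]
r3 m[X6→φ5] = [T, F]
r3 m[X6→φ7] = [T, F]
r4 m[φ0→X1] = [T, T]
r4 m[φ0→X12] = [F, T]
r4 m[φ1→X1] = [T, T]
r4 m[φ1→X14] = [T, T]
r4 m[φ2→X1] = [T, T]
r4 m[φ2→X5] = [T, T]
r4 m[φ3→X4] = [F, T]
r4 m[φ3→X14] = [T, F]
r4 m[φ4→X12] = [F, T]
r4 m[φ4→X6] = [T, F]
r4 m[φ5→X15] = [T, F]
r4 m[φ5→X6] = [T, F]
r4 m[φ6→X2] = [T, F]
r4 m[φ6→X14] = [T, T]
r4 m[φ7→X3] = [T, F]
r4 m[φ7→X6] = [T, F]
r4 m[φ8→X9] = [T, T]
r4 m[φ8→X12] = [T, T]
r4 m[X1→φ0] = [T, T]
r4 m[X1→φ1] = [T, T]
r4 m[X1→φ2] = [T, T]
r4 m[X5→φ2] = [T, T]
r4 m[X15→φ5] = [T, T]
r4 m[X9→φ8] = [T, T]
r4 m[X4→φ3] = [T, T]
r4 m[X2→φ6] = [T, T]
r4 m[X3→φ7] = [T, T]
r4 m[X14→φ1] = [T, F]
r4 m[X14→φ3] = [T, T]
r4 m[X14→φ6] = [T, F]
r4 m[X12→φ0] = [F, T]
r4 m[X12→φ4] = [F, T]
r4 m[X12→φ8] = [F, T]
r4 m[X6→φ4] = [T, F]
r4 m[X6→φ5] = [T, F]
r4 m[X6→φ7] = [T, F]
r5 m[φ0→X1] = [T, T]
r5 m[φ0→X12] = [F, T]
r5 m[φ1→X1] = [T, T]
r5 m[φ1→X14] = [T, T]
r5 m[φ2→X1] = [T, T]
r5 m[φ2→X5] = [T, T]
r5 m[φ3→X4] = [F, T]
r5 m[φ3→X14] = [T, F]
r5 m[φ4→X12] = [F, T]
r5 m[φ4→X6] = [T, F]
r5 m[φ5→X15] = [T, F]
r5 m[φ5→X6] = [T, F]
r5 m[φ6→X2] = [T, F]
r5 m[φ6→X14] = [T, T]
r5 m[φ7→X3] = [T, F]
r5 m[φ7→X6] = [T, F]
r5 m[φ8→X9] = [T, T]
r5 m[φ8→X12] = [T, T]
r5 m[X1→φ0] = [T, T]
r5 m[X1→φ1] = [T, T]
r5 m[X1→φ2] = [T, T]
r5 m[X5→φ2] = [T, T]
r5 m[X15→φ5] = [T, T]
r5 m[X9→φ8] = [T, T]
r5 m[X4→φ3] = [T, T]
r5 m[X2→φ6] = [T, T]
r5 m[X3→φ7] = [T, T]
r5 m[X14→φ1] = [T, F]
r5 m[X14→φ3] = [T, T]
r5 m[X14→φ6] = [T, F]
r5 m[X12→φ0] = [F, T]
r5 m[X12→φ4] = [F, T]
r5 m[X12→φ8] = [F, T]
r5 m[X6→φ4] = [T, F]
r5 m[X6→φ5] = [T, F]
r5 m[X6→φ7] = [T, F]
fixed point reached at round 5
b[X12] = ⊗ incoming = [F, T]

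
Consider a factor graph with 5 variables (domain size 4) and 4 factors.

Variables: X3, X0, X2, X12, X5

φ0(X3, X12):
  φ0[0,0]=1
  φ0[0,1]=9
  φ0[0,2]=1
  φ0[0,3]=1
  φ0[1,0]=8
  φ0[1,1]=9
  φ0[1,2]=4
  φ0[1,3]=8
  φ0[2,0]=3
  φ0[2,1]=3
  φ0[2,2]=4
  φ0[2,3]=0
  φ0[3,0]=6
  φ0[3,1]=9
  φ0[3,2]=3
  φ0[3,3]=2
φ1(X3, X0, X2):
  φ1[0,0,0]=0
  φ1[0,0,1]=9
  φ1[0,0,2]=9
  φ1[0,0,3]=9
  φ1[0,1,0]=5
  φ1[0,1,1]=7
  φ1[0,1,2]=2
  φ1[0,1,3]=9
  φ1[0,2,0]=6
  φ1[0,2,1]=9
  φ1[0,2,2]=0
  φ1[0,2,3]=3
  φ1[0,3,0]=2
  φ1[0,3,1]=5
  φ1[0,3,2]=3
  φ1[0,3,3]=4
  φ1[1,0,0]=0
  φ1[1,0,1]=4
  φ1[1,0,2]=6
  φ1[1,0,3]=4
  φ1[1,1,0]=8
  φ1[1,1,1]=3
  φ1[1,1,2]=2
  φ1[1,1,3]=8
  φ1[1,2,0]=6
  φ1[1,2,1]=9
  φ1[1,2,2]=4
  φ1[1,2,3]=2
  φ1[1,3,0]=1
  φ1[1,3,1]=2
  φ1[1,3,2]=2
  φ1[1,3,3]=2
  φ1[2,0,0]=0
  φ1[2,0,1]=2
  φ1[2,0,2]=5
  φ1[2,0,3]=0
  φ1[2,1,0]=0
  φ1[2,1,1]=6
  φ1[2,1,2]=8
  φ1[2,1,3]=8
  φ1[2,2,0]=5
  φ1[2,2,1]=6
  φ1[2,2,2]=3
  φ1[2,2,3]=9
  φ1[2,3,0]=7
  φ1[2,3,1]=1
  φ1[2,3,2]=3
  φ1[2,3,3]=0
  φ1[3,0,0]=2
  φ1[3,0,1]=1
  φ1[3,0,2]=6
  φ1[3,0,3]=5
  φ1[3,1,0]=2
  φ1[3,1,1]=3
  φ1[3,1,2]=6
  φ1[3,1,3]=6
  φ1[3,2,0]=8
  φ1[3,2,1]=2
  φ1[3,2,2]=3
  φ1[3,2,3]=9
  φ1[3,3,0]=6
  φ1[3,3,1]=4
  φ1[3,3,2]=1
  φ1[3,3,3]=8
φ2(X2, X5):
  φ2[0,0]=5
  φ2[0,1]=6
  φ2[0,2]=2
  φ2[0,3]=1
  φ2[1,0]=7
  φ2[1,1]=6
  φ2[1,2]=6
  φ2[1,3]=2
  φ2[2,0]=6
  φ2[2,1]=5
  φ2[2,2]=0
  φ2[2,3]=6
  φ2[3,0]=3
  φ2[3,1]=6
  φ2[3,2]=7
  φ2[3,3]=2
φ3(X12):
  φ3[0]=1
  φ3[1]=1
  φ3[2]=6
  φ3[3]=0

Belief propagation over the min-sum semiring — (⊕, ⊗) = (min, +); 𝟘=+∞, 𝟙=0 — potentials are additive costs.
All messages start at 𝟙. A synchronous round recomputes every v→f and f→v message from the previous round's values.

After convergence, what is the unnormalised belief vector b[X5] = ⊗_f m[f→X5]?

b[X5] = [3, 6, 1, 1]

init: all messages = 𝟙 over 4 values
r1 m[φ0→X3] = [1, 4, 0, 2]
r1 m[φ0→X12] = [1, 3, 1, 0]
r1 m[φ1→X3] = [0, 0, 0, 1]
r1 m[φ1→X0] = [0, 0, 0, 0]
r1 m[φ1→X2] = [0, 1, 0, 0]
r1 m[φ2→X2] = [1, 2, 0, 2]
r1 m[φ2→X5] = [3, 5, 0, 1]
r1 m[φ3→X12] = [1, 1, 6, 0]
r1 m[X3→φ0] = [0, 0, 0, 0]
r1 m[X3→φ1] = [0, 0, 0, 0]
r1 m[X0→φ1] = [0, 0, 0, 0]
r1 m[X2→φ1] = [0, 0, 0, 0]
r1 m[X2→φ2] = [0, 0, 0, 0]
r1 m[X12→φ0] = [0, 0, 0, 0]
r1 m[X12→φ3] = [0, 0, 0, 0]
r1 m[X5→φ2] = [0, 0, 0, 0]
r2 m[φ0→X3] = [1, 4, 0, 2]
r2 m[φ0→X12] = [1, 3, 1, 0]
r2 m[φ1→X3] = [0, 0, 0, 1]
r2 m[φ1→X0] = [0, 0, 0, 0]
r2 m[φ1→X2] = [0, 1, 0, 0]
r2 m[φ2→X2] = [1, 2, 0, 2]
r2 m[φ2→X5] = [3, 5, 0, 1]
r2 m[φ3→X12] = [1, 1, 6, 0]
r2 m[X3→φ0] = [0, 0, 0, 1]
r2 m[X3→φ1] = [1, 4, 0, 2]
r2 m[X0→φ1] = [0, 0, 0, 0]
r2 m[X2→φ1] = [1, 2, 0, 2]
r2 m[X2→φ2] = [0, 1, 0, 0]
r2 m[X12→φ0] = [1, 1, 6, 0]
r2 m[X12→φ3] = [1, 3, 1, 0]
r2 m[X5→φ2] = [0, 0, 0, 0]
r3 m[φ0→X3] = [1, 8, 0, 2]
r3 m[φ0→X12] = [1, 3, 1, 0]
r3 m[φ1→X3] = [0, 1, 1, 1]
r3 m[φ1→X0] = [1, 1, 1, 2]
r3 m[φ1→X2] = [0, 1, 1, 0]
r3 m[φ2→X2] = [1, 2, 0, 2]
r3 m[φ2→X5] = [3, 5, 0, 1]
r3 m[φ3→X12] = [1, 1, 6, 0]
r3 m[X3→φ0] = [0, 0, 0, 1]
r3 m[X3→φ1] = [1, 4, 0, 2]
r3 m[X0→φ1] = [0, 0, 0, 0]
r3 m[X2→φ1] = [1, 2, 0, 2]
r3 m[X2→φ2] = [0, 1, 0, 0]
r3 m[X12→φ0] = [1, 1, 6, 0]
r3 m[X12→φ3] = [1, 3, 1, 0]
r3 m[X5→φ2] = [0, 0, 0, 0]
r4 m[φ0→X3] = [1, 8, 0, 2]
r4 m[φ0→X12] = [1, 3, 1, 0]
r4 m[φ1→X3] = [0, 1, 1, 1]
r4 m[φ1→X0] = [1, 1, 1, 2]
r4 m[φ1→X2] = [0, 1, 1, 0]
r4 m[φ2→X2] = [1, 2, 0, 2]
r4 m[φ2→X5] = [3, 5, 0, 1]
r4 m[φ3→X12] = [1, 1, 6, 0]
r4 m[X3→φ0] = [0, 1, 1, 1]
r4 m[X3→φ1] = [1, 8, 0, 2]
r4 m[X0→φ1] = [0, 0, 0, 0]
r4 m[X2→φ1] = [1, 2, 0, 2]
r4 m[X2→φ2] = [0, 1, 1, 0]
r4 m[X12→φ0] = [1, 1, 6, 0]
r4 m[X12→φ3] = [1, 3, 1, 0]
r4 m[X5→φ2] = [0, 0, 0, 0]
r5 m[φ0→X3] = [1, 8, 0, 2]
r5 m[φ0→X12] = [1, 4, 1, 1]
r5 m[φ1→X3] = [0, 1, 1, 1]
r5 m[φ1→X0] = [1, 1, 1, 2]
r5 m[φ1→X2] = [0, 1, 1, 0]
r5 m[φ2→X2] = [1, 2, 0, 2]
r5 m[φ2→X5] = [3, 6, 1, 1]
r5 m[φ3→X12] = [1, 1, 6, 0]
r5 m[X3→φ0] = [0, 1, 1, 1]
r5 m[X3→φ1] = [1, 8, 0, 2]
r5 m[X0→φ1] = [0, 0, 0, 0]
r5 m[X2→φ1] = [1, 2, 0, 2]
r5 m[X2→φ2] = [0, 1, 1, 0]
r5 m[X12→φ0] = [1, 1, 6, 0]
r5 m[X12→φ3] = [1, 3, 1, 0]
r5 m[X5→φ2] = [0, 0, 0, 0]
r6 m[φ0→X3] = [1, 8, 0, 2]
r6 m[φ0→X12] = [1, 4, 1, 1]
r6 m[φ1→X3] = [0, 1, 1, 1]
r6 m[φ1→X0] = [1, 1, 1, 2]
r6 m[φ1→X2] = [0, 1, 1, 0]
r6 m[φ2→X2] = [1, 2, 0, 2]
r6 m[φ2→X5] = [3, 6, 1, 1]
r6 m[φ3→X12] = [1, 1, 6, 0]
r6 m[X3→φ0] = [0, 1, 1, 1]
r6 m[X3→φ1] = [1, 8, 0, 2]
r6 m[X0→φ1] = [0, 0, 0, 0]
r6 m[X2→φ1] = [1, 2, 0, 2]
r6 m[X2→φ2] = [0, 1, 1, 0]
r6 m[X12→φ0] = [1, 1, 6, 0]
r6 m[X12→φ3] = [1, 4, 1, 1]
r6 m[X5→φ2] = [0, 0, 0, 0]
r7 m[φ0→X3] = [1, 8, 0, 2]
r7 m[φ0→X12] = [1, 4, 1, 1]
r7 m[φ1→X3] = [0, 1, 1, 1]
r7 m[φ1→X0] = [1, 1, 1, 2]
r7 m[φ1→X2] = [0, 1, 1, 0]
r7 m[φ2→X2] = [1, 2, 0, 2]
r7 m[φ2→X5] = [3, 6, 1, 1]
r7 m[φ3→X12] = [1, 1, 6, 0]
r7 m[X3→φ0] = [0, 1, 1, 1]
r7 m[X3→φ1] = [1, 8, 0, 2]
r7 m[X0→φ1] = [0, 0, 0, 0]
r7 m[X2→φ1] = [1, 2, 0, 2]
r7 m[X2→φ2] = [0, 1, 1, 0]
r7 m[X12→φ0] = [1, 1, 6, 0]
r7 m[X12→φ3] = [1, 4, 1, 1]
r7 m[X5→φ2] = [0, 0, 0, 0]
fixed point reached at round 7
b[X5] = ⊗ incoming = [3, 6, 1, 1]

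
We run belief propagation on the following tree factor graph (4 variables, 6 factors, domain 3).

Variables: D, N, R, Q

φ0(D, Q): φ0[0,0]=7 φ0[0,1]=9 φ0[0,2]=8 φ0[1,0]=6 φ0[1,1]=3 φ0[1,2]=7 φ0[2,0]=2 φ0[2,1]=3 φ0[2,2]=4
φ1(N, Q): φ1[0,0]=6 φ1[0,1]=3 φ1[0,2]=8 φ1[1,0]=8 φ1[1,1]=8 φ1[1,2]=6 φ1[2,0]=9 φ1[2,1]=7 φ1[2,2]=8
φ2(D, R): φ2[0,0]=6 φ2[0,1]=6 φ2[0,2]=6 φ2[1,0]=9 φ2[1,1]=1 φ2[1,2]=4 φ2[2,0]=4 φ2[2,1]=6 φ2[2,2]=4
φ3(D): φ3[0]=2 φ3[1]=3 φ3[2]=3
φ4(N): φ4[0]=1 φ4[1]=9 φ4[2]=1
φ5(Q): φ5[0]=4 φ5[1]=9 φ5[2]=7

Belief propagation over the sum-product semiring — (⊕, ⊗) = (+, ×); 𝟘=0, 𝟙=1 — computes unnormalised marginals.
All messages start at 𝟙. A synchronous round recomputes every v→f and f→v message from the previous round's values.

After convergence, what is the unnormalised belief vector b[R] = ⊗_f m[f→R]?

b[R] = [423180, 266832, 307200]

init: all messages = 𝟙 over 3 values
r1 m[φ0→D] = [24, 16, 9]
r1 m[φ0→Q] = [15, 15, 19]
r1 m[φ1→N] = [17, 22, 24]
r1 m[φ1→Q] = [23, 18, 22]
r1 m[φ2→D] = [18, 14, 14]
r1 m[φ2→R] = [19, 13, 14]
r1 m[φ3→D] = [2, 3, 3]
r1 m[φ4→N] = [1, 9, 1]
r1 m[φ5→Q] = [4, 9, 7]
r1 m[D→φ0] = [1, 1, 1]
r1 m[D→φ2] = [1, 1, 1]
r1 m[D→φ3] = [1, 1, 1]
r1 m[N→φ1] = [1, 1, 1]
r1 m[N→φ4] = [1, 1, 1]
r1 m[R→φ2] = [1, 1, 1]
r1 m[Q→φ0] = [1, 1, 1]
r1 m[Q→φ1] = [1, 1, 1]
r1 m[Q→φ5] = [1, 1, 1]
r2 m[φ0→D] = [24, 16, 9]
r2 m[φ0→Q] = [15, 15, 19]
r2 m[φ1→N] = [17, 22, 24]
r2 m[φ1→Q] = [23, 18, 22]
r2 m[φ2→D] = [18, 14, 14]
r2 m[φ2→R] = [19, 13, 14]
r2 m[φ3→D] = [2, 3, 3]
r2 m[φ4→N] = [1, 9, 1]
r2 m[φ5→Q] = [4, 9, 7]
r2 m[D→φ0] = [36, 42, 42]
r2 m[D→φ2] = [48, 48, 27]
r2 m[D→φ3] = [432, 224, 126]
r2 m[N→φ1] = [1, 9, 1]
r2 m[N→φ4] = [17, 22, 24]
r2 m[R→φ2] = [1, 1, 1]
r2 m[Q→φ0] = [92, 162, 154]
r2 m[Q→φ1] = [60, 135, 133]
r2 m[Q→φ5] = [345, 270, 418]
r3 m[φ0→D] = [3334, 2116, 1286]
r3 m[φ0→Q] = [588, 576, 750]
r3 m[φ1→N] = [1829, 2358, 2549]
r3 m[φ1→Q] = [87, 82, 70]
r3 m[φ2→D] = [18, 14, 14]
r3 m[φ2→R] = [828, 498, 588]
r3 m[φ3→D] = [2, 3, 3]
r3 m[φ4→N] = [1, 9, 1]
r3 m[φ5→Q] = [4, 9, 7]
r3 m[D→φ0] = [36, 42, 42]
r3 m[D→φ2] = [48, 48, 27]
r3 m[D→φ3] = [432, 224, 126]
r3 m[N→φ1] = [1, 9, 1]
r3 m[N→φ4] = [17, 22, 24]
r3 m[R→φ2] = [1, 1, 1]
r3 m[Q→φ0] = [92, 162, 154]
r3 m[Q→φ1] = [60, 135, 133]
r3 m[Q→φ5] = [345, 270, 418]
r4 m[φ0→D] = [3334, 2116, 1286]
r4 m[φ0→Q] = [588, 576, 750]
r4 m[φ1→N] = [1829, 2358, 2549]
r4 m[φ1→Q] = [87, 82, 70]
r4 m[φ2→D] = [18, 14, 14]
r4 m[φ2→R] = [828, 498, 588]
r4 m[φ3→D] = [2, 3, 3]
r4 m[φ4→N] = [1, 9, 1]
r4 m[φ5→Q] = [4, 9, 7]
r4 m[D→φ0] = [36, 42, 42]
r4 m[D→φ2] = [6668, 6348, 3858]
r4 m[D→φ3] = [60012, 29624, 18004]
r4 m[N→φ1] = [1, 9, 1]
r4 m[N→φ4] = [1829, 2358, 2549]
r4 m[R→φ2] = [1, 1, 1]
r4 m[Q→φ0] = [348, 738, 490]
r4 m[Q→φ1] = [2352, 5184, 5250]
r4 m[Q→φ5] = [51156, 47232, 52500]
r5 m[φ0→D] = [12998, 7732, 4870]
r5 m[φ0→Q] = [588, 576, 750]
r5 m[φ1→N] = [71664, 91788, 99456]
r5 m[φ1→Q] = [87, 82, 70]
r5 m[φ2→D] = [18, 14, 14]
r5 m[φ2→R] = [112572, 69504, 80832]
r5 m[φ3→D] = [2, 3, 3]
r5 m[φ4→N] = [1, 9, 1]
r5 m[φ5→Q] = [4, 9, 7]
r5 m[D→φ0] = [36, 42, 42]
r5 m[D→φ2] = [6668, 6348, 3858]
r5 m[D→φ3] = [60012, 29624, 18004]
r5 m[N→φ1] = [1, 9, 1]
r5 m[N→φ4] = [1829, 2358, 2549]
r5 m[R→φ2] = [1, 1, 1]
r5 m[Q→φ0] = [348, 738, 490]
r5 m[Q→φ1] = [2352, 5184, 5250]
r5 m[Q→φ5] = [51156, 47232, 52500]
r6 m[φ0→D] = [12998, 7732, 4870]
r6 m[φ0→Q] = [588, 576, 750]
r6 m[φ1→N] = [71664, 91788, 99456]
r6 m[φ1→Q] = [87, 82, 70]
r6 m[φ2→D] = [18, 14, 14]
r6 m[φ2→R] = [112572, 69504, 80832]
r6 m[φ3→D] = [2, 3, 3]
r6 m[φ4→N] = [1, 9, 1]
r6 m[φ5→Q] = [4, 9, 7]
r6 m[D→φ0] = [36, 42, 42]
r6 m[D→φ2] = [25996, 23196, 14610]
r6 m[D→φ3] = [233964, 108248, 68180]
r6 m[N→φ1] = [1, 9, 1]
r6 m[N→φ4] = [71664, 91788, 99456]
r6 m[R→φ2] = [1, 1, 1]
r6 m[Q→φ0] = [348, 738, 490]
r6 m[Q→φ1] = [2352, 5184, 5250]
r6 m[Q→φ5] = [51156, 47232, 52500]
r7 m[φ0→D] = [12998, 7732, 4870]
r7 m[φ0→Q] = [588, 576, 750]
r7 m[φ1→N] = [71664, 91788, 99456]
r7 m[φ1→Q] = [87, 82, 70]
r7 m[φ2→D] = [18, 14, 14]
r7 m[φ2→R] = [423180, 266832, 307200]
r7 m[φ3→D] = [2, 3, 3]
r7 m[φ4→N] = [1, 9, 1]
r7 m[φ5→Q] = [4, 9, 7]
r7 m[D→φ0] = [36, 42, 42]
r7 m[D→φ2] = [25996, 23196, 14610]
r7 m[D→φ3] = [233964, 108248, 68180]
r7 m[N→φ1] = [1, 9, 1]
r7 m[N→φ4] = [71664, 91788, 99456]
r7 m[R→φ2] = [1, 1, 1]
r7 m[Q→φ0] = [348, 738, 490]
r7 m[Q→φ1] = [2352, 5184, 5250]
r7 m[Q→φ5] = [51156, 47232, 52500]
r8 m[φ0→D] = [12998, 7732, 4870]
r8 m[φ0→Q] = [588, 576, 750]
r8 m[φ1→N] = [71664, 91788, 99456]
r8 m[φ1→Q] = [87, 82, 70]
r8 m[φ2→D] = [18, 14, 14]
r8 m[φ2→R] = [423180, 266832, 307200]
r8 m[φ3→D] = [2, 3, 3]
r8 m[φ4→N] = [1, 9, 1]
r8 m[φ5→Q] = [4, 9, 7]
r8 m[D→φ0] = [36, 42, 42]
r8 m[D→φ2] = [25996, 23196, 14610]
r8 m[D→φ3] = [233964, 108248, 68180]
r8 m[N→φ1] = [1, 9, 1]
r8 m[N→φ4] = [71664, 91788, 99456]
r8 m[R→φ2] = [1, 1, 1]
r8 m[Q→φ0] = [348, 738, 490]
r8 m[Q→φ1] = [2352, 5184, 5250]
r8 m[Q→φ5] = [51156, 47232, 52500]
fixed point reached at round 8
b[R] = ⊗ incoming = [423180, 266832, 307200]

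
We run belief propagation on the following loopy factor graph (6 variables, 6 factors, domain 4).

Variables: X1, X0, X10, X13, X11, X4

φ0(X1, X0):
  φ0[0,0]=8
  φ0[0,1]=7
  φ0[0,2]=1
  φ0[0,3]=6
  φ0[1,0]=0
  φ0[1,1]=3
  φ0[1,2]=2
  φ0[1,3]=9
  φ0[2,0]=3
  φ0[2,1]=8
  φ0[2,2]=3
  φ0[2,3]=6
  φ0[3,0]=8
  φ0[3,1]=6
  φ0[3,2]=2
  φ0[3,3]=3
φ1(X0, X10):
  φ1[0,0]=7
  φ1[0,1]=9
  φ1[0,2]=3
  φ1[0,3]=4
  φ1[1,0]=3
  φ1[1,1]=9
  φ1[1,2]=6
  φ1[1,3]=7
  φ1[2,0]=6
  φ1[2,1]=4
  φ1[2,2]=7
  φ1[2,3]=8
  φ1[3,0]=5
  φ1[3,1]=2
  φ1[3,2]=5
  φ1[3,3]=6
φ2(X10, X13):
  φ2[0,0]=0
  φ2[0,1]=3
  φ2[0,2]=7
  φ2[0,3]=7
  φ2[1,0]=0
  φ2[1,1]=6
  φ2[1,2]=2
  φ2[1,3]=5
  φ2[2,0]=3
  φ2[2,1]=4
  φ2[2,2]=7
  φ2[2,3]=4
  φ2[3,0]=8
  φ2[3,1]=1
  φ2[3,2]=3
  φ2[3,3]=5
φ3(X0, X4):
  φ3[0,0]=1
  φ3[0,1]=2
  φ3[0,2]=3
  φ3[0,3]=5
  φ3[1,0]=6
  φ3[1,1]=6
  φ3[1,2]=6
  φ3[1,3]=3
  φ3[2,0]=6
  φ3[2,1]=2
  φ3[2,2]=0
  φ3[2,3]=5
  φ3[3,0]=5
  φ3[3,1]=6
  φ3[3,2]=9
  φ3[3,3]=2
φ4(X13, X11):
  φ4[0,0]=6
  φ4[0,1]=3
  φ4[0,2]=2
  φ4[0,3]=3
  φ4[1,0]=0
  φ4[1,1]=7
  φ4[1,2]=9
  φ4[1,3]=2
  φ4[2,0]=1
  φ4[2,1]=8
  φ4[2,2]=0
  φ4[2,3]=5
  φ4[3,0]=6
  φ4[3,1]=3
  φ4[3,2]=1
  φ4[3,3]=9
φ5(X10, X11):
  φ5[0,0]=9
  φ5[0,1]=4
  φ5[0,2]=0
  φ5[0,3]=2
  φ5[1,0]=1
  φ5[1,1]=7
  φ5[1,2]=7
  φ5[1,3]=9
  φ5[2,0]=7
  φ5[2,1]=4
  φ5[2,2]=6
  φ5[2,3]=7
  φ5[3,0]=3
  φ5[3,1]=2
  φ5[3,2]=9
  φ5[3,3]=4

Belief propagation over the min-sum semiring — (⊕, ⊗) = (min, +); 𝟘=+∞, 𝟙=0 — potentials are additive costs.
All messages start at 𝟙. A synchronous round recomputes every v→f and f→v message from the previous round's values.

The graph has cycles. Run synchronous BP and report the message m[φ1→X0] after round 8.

init: all messages = 𝟙 over 4 values
r1 m[φ0→X1] = [1, 0, 3, 2]
r1 m[φ0→X0] = [0, 3, 1, 3]
r1 m[φ1→X0] = [3, 3, 4, 2]
r1 m[φ1→X10] = [3, 2, 3, 4]
r1 m[φ2→X10] = [0, 0, 3, 1]
r1 m[φ2→X13] = [0, 1, 2, 4]
r1 m[φ3→X0] = [1, 3, 0, 2]
r1 m[φ3→X4] = [1, 2, 0, 2]
r1 m[φ4→X13] = [2, 0, 0, 1]
r1 m[φ4→X11] = [0, 3, 0, 2]
r1 m[φ5→X10] = [0, 1, 4, 2]
r1 m[φ5→X11] = [1, 2, 0, 2]
r1 m[X1→φ0] = [0, 0, 0, 0]
r1 m[X0→φ0] = [0, 0, 0, 0]
r1 m[X0→φ1] = [0, 0, 0, 0]
r1 m[X0→φ3] = [0, 0, 0, 0]
r1 m[X10→φ1] = [0, 0, 0, 0]
r1 m[X10→φ2] = [0, 0, 0, 0]
r1 m[X10→φ5] = [0, 0, 0, 0]
r1 m[X13→φ2] = [0, 0, 0, 0]
r1 m[X13→φ4] = [0, 0, 0, 0]
r1 m[X11→φ4] = [0, 0, 0, 0]
r1 m[X11→φ5] = [0, 0, 0, 0]
r1 m[X4→φ3] = [0, 0, 0, 0]
r2 m[φ0→X1] = [1, 0, 3, 2]
r2 m[φ0→X0] = [0, 3, 1, 3]
r2 m[φ1→X0] = [3, 3, 4, 2]
r2 m[φ1→X10] = [3, 2, 3, 4]
r2 m[φ2→X10] = [0, 0, 3, 1]
r2 m[φ2→X13] = [0, 1, 2, 4]
r2 m[φ3→X0] = [1, 3, 0, 2]
r2 m[φ3→X4] = [1, 2, 0, 2]
r2 m[φ4→X13] = [2, 0, 0, 1]
r2 m[φ4→X11] = [0, 3, 0, 2]
r2 m[φ5→X10] = [0, 1, 4, 2]
r2 m[φ5→X11] = [1, 2, 0, 2]
r2 m[X1→φ0] = [0, 0, 0, 0]
r2 m[X0→φ0] = [4, 6, 4, 4]
r2 m[X0→φ1] = [1, 6, 1, 5]
r2 m[X0→φ3] = [3, 6, 5, 5]
r2 m[X10→φ1] = [0, 1, 7, 3]
r2 m[X10→φ2] = [3, 3, 7, 6]
r2 m[X10→φ5] = [3, 2, 6, 5]
r2 m[X13→φ2] = [2, 0, 0, 1]
r2 m[X13→φ4] = [0, 1, 2, 4]
r2 m[X11→φ4] = [1, 2, 0, 2]
r2 m[X11→φ5] = [0, 3, 0, 2]
r2 m[X4→φ3] = [0, 0, 0, 0]
r3 m[φ0→X1] = [5, 4, 7, 6]
r3 m[φ0→X0] = [0, 3, 1, 3]
r3 m[φ1→X0] = [7, 3, 5, 3]
r3 m[φ1→X10] = [7, 5, 4, 5]
r3 m[φ2→X10] = [2, 2, 4, 1]
r3 m[φ2→X13] = [3, 6, 5, 8]
r3 m[φ3→X0] = [1, 3, 0, 2]
r3 m[φ3→X4] = [4, 5, 5, 7]
r3 m[φ4→X13] = [2, 1, 0, 1]
r3 m[φ4→X11] = [1, 3, 2, 3]
r3 m[φ5→X10] = [0, 1, 6, 3]
r3 m[φ5→X11] = [3, 7, 3, 5]
r3 m[X1→φ0] = [0, 0, 0, 0]
r3 m[X0→φ0] = [4, 6, 4, 4]
r3 m[X0→φ1] = [1, 6, 1, 5]
r3 m[X0→φ3] = [3, 6, 5, 5]
r3 m[X10→φ1] = [0, 1, 7, 3]
r3 m[X10→φ2] = [3, 3, 7, 6]
r3 m[X10→φ5] = [3, 2, 6, 5]
r3 m[X13→φ2] = [2, 0, 0, 1]
r3 m[X13→φ4] = [0, 1, 2, 4]
r3 m[X11→φ4] = [1, 2, 0, 2]
r3 m[X11→φ5] = [0, 3, 0, 2]
r3 m[X4→φ3] = [0, 0, 0, 0]
r4 m[φ0→X1] = [5, 4, 7, 6]
r4 m[φ0→X0] = [0, 3, 1, 3]
r4 m[φ1→X0] = [7, 3, 5, 3]
r4 m[φ1→X10] = [7, 5, 4, 5]
r4 m[φ2→X10] = [2, 2, 4, 1]
r4 m[φ2→X13] = [3, 6, 5, 8]
r4 m[φ3→X0] = [1, 3, 0, 2]
r4 m[φ3→X4] = [4, 5, 5, 7]
r4 m[φ4→X13] = [2, 1, 0, 1]
r4 m[φ4→X11] = [1, 3, 2, 3]
r4 m[φ5→X10] = [0, 1, 6, 3]
r4 m[φ5→X11] = [3, 7, 3, 5]
r4 m[X1→φ0] = [0, 0, 0, 0]
r4 m[X0→φ0] = [8, 6, 5, 5]
r4 m[X0→φ1] = [1, 6, 1, 5]
r4 m[X0→φ3] = [7, 6, 6, 6]
r4 m[X10→φ1] = [2, 3, 10, 4]
r4 m[X10→φ2] = [7, 6, 10, 8]
r4 m[X10→φ5] = [9, 7, 8, 6]
r4 m[X13→φ2] = [2, 1, 0, 1]
r4 m[X13→φ4] = [3, 6, 5, 8]
r4 m[X11→φ4] = [3, 7, 3, 5]
r4 m[X11→φ5] = [1, 3, 2, 3]
r4 m[X4→φ3] = [0, 0, 0, 0]
r5 m[φ0→X1] = [6, 7, 8, 7]
r5 m[φ0→X0] = [0, 3, 1, 3]
r5 m[φ1→X0] = [8, 5, 7, 5]
r5 m[φ1→X10] = [7, 5, 4, 5]
r5 m[φ2→X10] = [2, 2, 5, 2]
r5 m[φ2→X13] = [6, 9, 8, 11]
r5 m[φ3→X0] = [1, 3, 0, 2]
r5 m[φ3→X4] = [8, 8, 6, 8]
r5 m[φ4→X13] = [5, 3, 3, 4]
r5 m[φ4→X11] = [6, 6, 5, 6]
r5 m[φ5→X10] = [2, 2, 7, 4]
r5 m[φ5→X11] = [8, 8, 9, 10]
r5 m[X1→φ0] = [0, 0, 0, 0]
r5 m[X0→φ0] = [8, 6, 5, 5]
r5 m[X0→φ1] = [1, 6, 1, 5]
r5 m[X0→φ3] = [7, 6, 6, 6]
r5 m[X10→φ1] = [2, 3, 10, 4]
r5 m[X10→φ2] = [7, 6, 10, 8]
r5 m[X10→φ5] = [9, 7, 8, 6]
r5 m[X13→φ2] = [2, 1, 0, 1]
r5 m[X13→φ4] = [3, 6, 5, 8]
r5 m[X11→φ4] = [3, 7, 3, 5]
r5 m[X11→φ5] = [1, 3, 2, 3]
r5 m[X4→φ3] = [0, 0, 0, 0]
r6 m[φ0→X1] = [6, 7, 8, 7]
r6 m[φ0→X0] = [0, 3, 1, 3]
r6 m[φ1→X0] = [8, 5, 7, 5]
r6 m[φ1→X10] = [7, 5, 4, 5]
r6 m[φ2→X10] = [2, 2, 5, 2]
r6 m[φ2→X13] = [6, 9, 8, 11]
r6 m[φ3→X0] = [1, 3, 0, 2]
r6 m[φ3→X4] = [8, 8, 6, 8]
r6 m[φ4→X13] = [5, 3, 3, 4]
r6 m[φ4→X11] = [6, 6, 5, 6]
r6 m[φ5→X10] = [2, 2, 7, 4]
r6 m[φ5→X11] = [8, 8, 9, 10]
r6 m[X1→φ0] = [0, 0, 0, 0]
r6 m[X0→φ0] = [9, 8, 7, 7]
r6 m[X0→φ1] = [1, 6, 1, 5]
r6 m[X0→φ3] = [8, 8, 8, 8]
r6 m[X10→φ1] = [4, 4, 12, 6]
r6 m[X10→φ2] = [9, 7, 11, 9]
r6 m[X10→φ5] = [9, 7, 9, 7]
r6 m[X13→φ2] = [5, 3, 3, 4]
r6 m[X13→φ4] = [6, 9, 8, 11]
r6 m[X11→φ4] = [8, 8, 9, 10]
r6 m[X11→φ5] = [6, 6, 5, 6]
r6 m[X4→φ3] = [0, 0, 0, 0]
r7 m[φ0→X1] = [8, 9, 10, 9]
r7 m[φ0→X0] = [0, 3, 1, 3]
r7 m[φ1→X0] = [10, 7, 8, 6]
r7 m[φ1→X10] = [7, 5, 4, 5]
r7 m[φ2→X10] = [5, 5, 7, 4]
r7 m[φ2→X13] = [7, 10, 9, 12]
r7 m[φ3→X0] = [1, 3, 0, 2]
r7 m[φ3→X4] = [9, 10, 8, 10]
r7 m[φ4→X13] = [11, 8, 9, 10]
r7 m[φ4→X11] = [9, 9, 8, 9]
r7 m[φ5→X10] = [5, 7, 10, 8]
r7 m[φ5→X11] = [8, 9, 9, 11]
r7 m[X1→φ0] = [0, 0, 0, 0]
r7 m[X0→φ0] = [9, 8, 7, 7]
r7 m[X0→φ1] = [1, 6, 1, 5]
r7 m[X0→φ3] = [8, 8, 8, 8]
r7 m[X10→φ1] = [4, 4, 12, 6]
r7 m[X10→φ2] = [9, 7, 11, 9]
r7 m[X10→φ5] = [9, 7, 9, 7]
r7 m[X13→φ2] = [5, 3, 3, 4]
r7 m[X13→φ4] = [6, 9, 8, 11]
r7 m[X11→φ4] = [8, 8, 9, 10]
r7 m[X11→φ5] = [6, 6, 5, 6]
r7 m[X4→φ3] = [0, 0, 0, 0]
r8 m[φ0→X1] = [8, 9, 10, 9]
r8 m[φ0→X0] = [0, 3, 1, 3]
r8 m[φ1→X0] = [10, 7, 8, 6]
r8 m[φ1→X10] = [7, 5, 4, 5]
r8 m[φ2→X10] = [5, 5, 7, 4]
r8 m[φ2→X13] = [7, 10, 9, 12]
r8 m[φ3→X0] = [1, 3, 0, 2]
r8 m[φ3→X4] = [9, 10, 8, 10]
r8 m[φ4→X13] = [11, 8, 9, 10]
r8 m[φ4→X11] = [9, 9, 8, 9]
r8 m[φ5→X10] = [5, 7, 10, 8]
r8 m[φ5→X11] = [8, 9, 9, 11]
r8 m[X1→φ0] = [0, 0, 0, 0]
r8 m[X0→φ0] = [11, 10, 8, 8]
r8 m[X0→φ1] = [1, 6, 1, 5]
r8 m[X0→φ3] = [10, 10, 9, 9]
r8 m[X10→φ1] = [10, 12, 17, 12]
r8 m[X10→φ2] = [12, 12, 14, 13]
r8 m[X10→φ5] = [12, 10, 11, 9]
r8 m[X13→φ2] = [11, 8, 9, 10]
r8 m[X13→φ4] = [7, 10, 9, 12]
r8 m[X11→φ4] = [8, 9, 9, 11]
r8 m[X11→φ5] = [9, 9, 8, 9]
r8 m[X4→φ3] = [0, 0, 0, 0]

message @ round 8 = [10, 7, 8, 6]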